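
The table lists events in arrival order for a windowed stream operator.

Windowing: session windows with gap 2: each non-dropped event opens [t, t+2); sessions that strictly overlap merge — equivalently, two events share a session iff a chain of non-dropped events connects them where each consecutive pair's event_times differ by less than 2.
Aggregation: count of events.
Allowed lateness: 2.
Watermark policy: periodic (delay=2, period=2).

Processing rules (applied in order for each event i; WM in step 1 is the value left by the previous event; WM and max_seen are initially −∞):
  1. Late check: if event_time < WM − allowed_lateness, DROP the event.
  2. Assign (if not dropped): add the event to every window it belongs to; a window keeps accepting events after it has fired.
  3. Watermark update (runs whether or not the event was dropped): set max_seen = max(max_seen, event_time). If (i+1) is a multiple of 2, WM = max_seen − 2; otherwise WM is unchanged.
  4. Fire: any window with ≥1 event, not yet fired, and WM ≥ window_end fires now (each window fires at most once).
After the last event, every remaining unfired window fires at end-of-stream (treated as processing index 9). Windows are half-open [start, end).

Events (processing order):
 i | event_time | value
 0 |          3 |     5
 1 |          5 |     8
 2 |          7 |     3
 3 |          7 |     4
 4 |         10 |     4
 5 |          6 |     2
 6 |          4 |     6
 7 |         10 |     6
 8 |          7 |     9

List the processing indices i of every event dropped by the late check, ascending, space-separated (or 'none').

6

i=0 t=3 v=5: → [3,5); WM=−∞
i=1 t=5 v=8: → [5,7); WM=3
i=2 t=7 v=3: → [7,9); WM=3
i=3 t=7 v=4: → [7,9); WM=5
i=4 t=10 v=4: → [10,12); WM=5
i=5 t=6 v=2: → [5,9); WM=8
i=6 t=4 v=6: DROP (t<8-2); WM=8
i=7 t=10 v=6: → [10,12); WM=8
i=8 t=7 v=9: → [5,9); WM=8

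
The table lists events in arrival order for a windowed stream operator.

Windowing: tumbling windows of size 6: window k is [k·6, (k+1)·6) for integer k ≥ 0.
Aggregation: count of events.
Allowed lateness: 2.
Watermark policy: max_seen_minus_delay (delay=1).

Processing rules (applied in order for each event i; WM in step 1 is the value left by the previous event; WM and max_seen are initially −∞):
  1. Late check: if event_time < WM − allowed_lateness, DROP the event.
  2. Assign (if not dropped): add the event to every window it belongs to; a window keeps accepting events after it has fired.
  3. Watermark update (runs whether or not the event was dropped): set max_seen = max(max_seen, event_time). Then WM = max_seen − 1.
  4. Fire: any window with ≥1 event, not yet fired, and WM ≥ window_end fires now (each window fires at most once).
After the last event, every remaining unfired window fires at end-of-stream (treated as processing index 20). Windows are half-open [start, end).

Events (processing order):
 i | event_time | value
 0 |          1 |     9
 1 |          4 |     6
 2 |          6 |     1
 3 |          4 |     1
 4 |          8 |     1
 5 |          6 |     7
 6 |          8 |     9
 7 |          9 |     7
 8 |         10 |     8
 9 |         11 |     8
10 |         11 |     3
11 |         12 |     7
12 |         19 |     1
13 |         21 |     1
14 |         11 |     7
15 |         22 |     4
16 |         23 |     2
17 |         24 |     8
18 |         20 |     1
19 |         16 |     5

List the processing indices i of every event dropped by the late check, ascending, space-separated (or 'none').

i=0 t=1 v=9: → [0,6); WM=0
i=1 t=4 v=6: → [0,6); WM=3
i=2 t=6 v=1: → [6,12); WM=5
i=3 t=4 v=1: → [0,6); WM=5
i=4 t=8 v=1: → [6,12); WM=7; [0,6) fires=3
i=5 t=6 v=7: → [6,12); WM=7
i=6 t=8 v=9: → [6,12); WM=7
i=7 t=9 v=7: → [6,12); WM=8
i=8 t=10 v=8: → [6,12); WM=9
i=9 t=11 v=8: → [6,12); WM=10
i=10 t=11 v=3: → [6,12); WM=10
i=11 t=12 v=7: → [12,18); WM=11
i=12 t=19 v=1: → [18,24); WM=18; [6,12) fires=8 [12,18) fires=1
i=13 t=21 v=1: → [18,24); WM=20
i=14 t=11 v=7: DROP (t<20-2); WM=20
i=15 t=22 v=4: → [18,24); WM=21
i=16 t=23 v=2: → [18,24); WM=22
i=17 t=24 v=8: → [24,30); WM=23
i=18 t=20 v=1: DROP (t<23-2); WM=23
i=19 t=16 v=5: DROP (t<23-2); WM=23

14 18 19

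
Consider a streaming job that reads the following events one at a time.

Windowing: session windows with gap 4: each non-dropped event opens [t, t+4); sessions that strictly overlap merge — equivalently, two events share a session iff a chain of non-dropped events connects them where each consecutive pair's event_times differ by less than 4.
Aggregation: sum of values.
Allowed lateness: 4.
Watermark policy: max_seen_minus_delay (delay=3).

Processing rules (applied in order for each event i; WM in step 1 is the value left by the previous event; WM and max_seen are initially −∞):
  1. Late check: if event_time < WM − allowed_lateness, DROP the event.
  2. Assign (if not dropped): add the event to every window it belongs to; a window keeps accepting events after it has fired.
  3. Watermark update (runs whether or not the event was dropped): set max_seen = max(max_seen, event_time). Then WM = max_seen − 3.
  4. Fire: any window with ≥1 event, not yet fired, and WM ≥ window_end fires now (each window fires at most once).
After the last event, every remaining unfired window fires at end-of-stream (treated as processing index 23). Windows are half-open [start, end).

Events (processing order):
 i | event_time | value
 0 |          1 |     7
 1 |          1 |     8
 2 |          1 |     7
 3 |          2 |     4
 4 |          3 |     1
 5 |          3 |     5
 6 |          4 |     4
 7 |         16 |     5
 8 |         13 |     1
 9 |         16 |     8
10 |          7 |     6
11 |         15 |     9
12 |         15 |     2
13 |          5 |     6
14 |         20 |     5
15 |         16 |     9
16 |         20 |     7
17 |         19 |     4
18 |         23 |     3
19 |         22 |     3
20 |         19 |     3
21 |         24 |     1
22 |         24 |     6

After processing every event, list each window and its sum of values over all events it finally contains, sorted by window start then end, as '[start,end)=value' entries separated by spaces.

[1,8)=36 [13,28)=66

i=0 t=1 v=7: → [1,5); WM=-2
i=1 t=1 v=8: → [1,5); WM=-2
i=2 t=1 v=7: → [1,5); WM=-2
i=3 t=2 v=4: → [1,6); WM=-1
i=4 t=3 v=1: → [1,7); WM=0
i=5 t=3 v=5: → [1,7); WM=0
i=6 t=4 v=4: → [1,8); WM=1
i=7 t=16 v=5: → [16,20); WM=13
i=8 t=13 v=1: → [13,20); WM=13
i=9 t=16 v=8: → [13,20); WM=13
i=10 t=7 v=6: DROP (t<13-4); WM=13
i=11 t=15 v=9: → [13,20); WM=13
i=12 t=15 v=2: → [13,20); WM=13
i=13 t=5 v=6: DROP (t<13-4); WM=13
i=14 t=20 v=5: → [20,24); WM=17
i=15 t=16 v=9: → [13,20); WM=17
i=16 t=20 v=7: → [20,24); WM=17
i=17 t=19 v=4: → [13,24); WM=17
i=18 t=23 v=3: → [13,27); WM=20
i=19 t=22 v=3: → [13,27); WM=20
i=20 t=19 v=3: → [13,27); WM=20
i=21 t=24 v=1: → [13,28); WM=21
i=22 t=24 v=6: → [13,28); WM=21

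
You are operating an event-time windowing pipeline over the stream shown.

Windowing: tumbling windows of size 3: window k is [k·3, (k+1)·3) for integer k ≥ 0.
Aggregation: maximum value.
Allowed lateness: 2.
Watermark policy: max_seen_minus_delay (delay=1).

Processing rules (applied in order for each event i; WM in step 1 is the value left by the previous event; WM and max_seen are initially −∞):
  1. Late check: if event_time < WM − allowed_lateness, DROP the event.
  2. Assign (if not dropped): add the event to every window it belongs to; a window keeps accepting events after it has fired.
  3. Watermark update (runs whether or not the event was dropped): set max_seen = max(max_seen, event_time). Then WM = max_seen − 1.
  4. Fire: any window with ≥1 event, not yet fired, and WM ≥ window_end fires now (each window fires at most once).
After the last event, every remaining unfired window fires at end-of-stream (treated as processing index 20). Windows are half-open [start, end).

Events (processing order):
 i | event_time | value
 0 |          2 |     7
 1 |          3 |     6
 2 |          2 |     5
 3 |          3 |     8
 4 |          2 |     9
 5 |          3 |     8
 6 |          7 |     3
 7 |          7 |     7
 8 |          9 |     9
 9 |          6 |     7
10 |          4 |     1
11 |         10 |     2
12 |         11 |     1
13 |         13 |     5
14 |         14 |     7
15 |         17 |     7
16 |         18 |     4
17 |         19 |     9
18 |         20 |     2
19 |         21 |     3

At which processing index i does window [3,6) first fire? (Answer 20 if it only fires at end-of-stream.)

i=0 t=2 v=7: → [0,3); WM=1
i=1 t=3 v=6: → [3,6); WM=2
i=2 t=2 v=5: → [0,3); WM=2
i=3 t=3 v=8: → [3,6); WM=2
i=4 t=2 v=9: → [0,3); WM=2
i=5 t=3 v=8: → [3,6); WM=2
i=6 t=7 v=3: → [6,9); WM=6; [0,3) fires=9 [3,6) fires=8
i=7 t=7 v=7: → [6,9); WM=6
i=8 t=9 v=9: → [9,12); WM=8
i=9 t=6 v=7: → [6,9); WM=8
i=10 t=4 v=1: DROP (t<8-2); WM=8
i=11 t=10 v=2: → [9,12); WM=9; [6,9) fires=7
i=12 t=11 v=1: → [9,12); WM=10
i=13 t=13 v=5: → [12,15); WM=12; [9,12) fires=9
i=14 t=14 v=7: → [12,15); WM=13
i=15 t=17 v=7: → [15,18); WM=16; [12,15) fires=7
i=16 t=18 v=4: → [18,21); WM=17
i=17 t=19 v=9: → [18,21); WM=18; [15,18) fires=7
i=18 t=20 v=2: → [18,21); WM=19
i=19 t=21 v=3: → [21,24); WM=20

6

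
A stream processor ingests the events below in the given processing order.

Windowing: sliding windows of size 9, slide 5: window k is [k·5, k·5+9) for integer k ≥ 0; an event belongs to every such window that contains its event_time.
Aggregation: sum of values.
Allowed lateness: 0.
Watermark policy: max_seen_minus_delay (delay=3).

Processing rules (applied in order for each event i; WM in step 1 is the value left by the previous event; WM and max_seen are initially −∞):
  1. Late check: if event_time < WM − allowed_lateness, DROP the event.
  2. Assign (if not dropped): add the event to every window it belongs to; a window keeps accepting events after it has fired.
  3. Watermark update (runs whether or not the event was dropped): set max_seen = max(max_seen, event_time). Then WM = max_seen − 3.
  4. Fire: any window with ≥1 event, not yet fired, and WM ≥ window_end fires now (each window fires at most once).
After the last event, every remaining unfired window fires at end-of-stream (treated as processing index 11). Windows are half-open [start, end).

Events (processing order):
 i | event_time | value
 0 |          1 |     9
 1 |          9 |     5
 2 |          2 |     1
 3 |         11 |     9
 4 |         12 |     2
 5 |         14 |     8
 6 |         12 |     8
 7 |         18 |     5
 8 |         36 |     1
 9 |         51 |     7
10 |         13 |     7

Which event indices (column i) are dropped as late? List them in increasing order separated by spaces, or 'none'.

i=0 t=1 v=9: → [0,9); WM=-2
i=1 t=9 v=5: → [5,14); WM=6
i=2 t=2 v=1: DROP (t<6-0); WM=6
i=3 t=11 v=9: → [10,19),[5,14); WM=8
i=4 t=12 v=2: → [10,19),[5,14); WM=9; [0,9) fires=9
i=5 t=14 v=8: → [10,19); WM=11
i=6 t=12 v=8: → [10,19),[5,14); WM=11
i=7 t=18 v=5: → [15,24),[10,19); WM=15; [5,14) fires=24
i=8 t=36 v=1: → [35,44),[30,39); WM=33; [10,19) fires=32 [15,24) fires=5
i=9 t=51 v=7: → [50,59),[45,54); WM=48; [30,39) fires=1 [35,44) fires=1
i=10 t=13 v=7: DROP (t<48-0); WM=48

2 10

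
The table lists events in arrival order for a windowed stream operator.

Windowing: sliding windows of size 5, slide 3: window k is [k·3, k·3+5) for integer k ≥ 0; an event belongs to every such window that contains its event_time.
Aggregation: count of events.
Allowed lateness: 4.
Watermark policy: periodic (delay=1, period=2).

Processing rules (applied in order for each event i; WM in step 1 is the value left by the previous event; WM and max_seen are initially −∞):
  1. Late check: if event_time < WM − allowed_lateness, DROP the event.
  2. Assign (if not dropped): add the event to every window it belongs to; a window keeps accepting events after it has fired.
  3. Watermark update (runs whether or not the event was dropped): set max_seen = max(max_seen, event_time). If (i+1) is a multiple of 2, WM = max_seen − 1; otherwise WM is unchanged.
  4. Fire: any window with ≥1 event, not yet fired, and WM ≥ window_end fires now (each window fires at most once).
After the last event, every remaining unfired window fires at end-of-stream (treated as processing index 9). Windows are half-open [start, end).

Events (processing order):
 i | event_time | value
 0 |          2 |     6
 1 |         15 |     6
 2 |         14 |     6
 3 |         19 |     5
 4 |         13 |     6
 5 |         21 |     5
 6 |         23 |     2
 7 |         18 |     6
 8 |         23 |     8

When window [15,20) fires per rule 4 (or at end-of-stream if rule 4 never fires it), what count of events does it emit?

2

i=0 t=2 v=6: → [0,5); WM=−∞
i=1 t=15 v=6: → [15,20),[12,17); WM=14; [0,5) fires=1
i=2 t=14 v=6: → [12,17); WM=14
i=3 t=19 v=5: → [18,23),[15,20); WM=18; [12,17) fires=2
i=4 t=13 v=6: DROP (t<18-4); WM=18
i=5 t=21 v=5: → [21,26),[18,23); WM=20; [15,20) fires=2
i=6 t=23 v=2: → [21,26); WM=20
i=7 t=18 v=6: → [18,23),[15,20); WM=22
i=8 t=23 v=8: → [21,26); WM=22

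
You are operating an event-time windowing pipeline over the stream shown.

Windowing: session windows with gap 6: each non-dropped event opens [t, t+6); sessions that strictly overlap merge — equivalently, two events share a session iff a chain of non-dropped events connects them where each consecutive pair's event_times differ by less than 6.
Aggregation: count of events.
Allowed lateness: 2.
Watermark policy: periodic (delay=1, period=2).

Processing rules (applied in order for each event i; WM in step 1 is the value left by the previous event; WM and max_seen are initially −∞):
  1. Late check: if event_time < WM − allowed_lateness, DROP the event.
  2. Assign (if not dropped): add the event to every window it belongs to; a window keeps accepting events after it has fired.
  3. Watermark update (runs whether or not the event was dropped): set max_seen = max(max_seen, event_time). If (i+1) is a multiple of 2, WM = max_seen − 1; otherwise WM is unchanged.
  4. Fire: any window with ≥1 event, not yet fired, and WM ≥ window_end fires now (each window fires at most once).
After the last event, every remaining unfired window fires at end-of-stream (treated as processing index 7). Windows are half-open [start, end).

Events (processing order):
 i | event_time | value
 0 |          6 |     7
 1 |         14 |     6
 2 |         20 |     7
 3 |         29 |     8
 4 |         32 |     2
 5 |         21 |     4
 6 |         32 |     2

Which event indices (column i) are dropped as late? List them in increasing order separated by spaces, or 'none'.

5

i=0 t=6 v=7: → [6,12); WM=−∞
i=1 t=14 v=6: → [14,20); WM=13
i=2 t=20 v=7: → [20,26); WM=13
i=3 t=29 v=8: → [29,35); WM=28
i=4 t=32 v=2: → [29,38); WM=28
i=5 t=21 v=4: DROP (t<28-2); WM=31
i=6 t=32 v=2: → [29,38); WM=31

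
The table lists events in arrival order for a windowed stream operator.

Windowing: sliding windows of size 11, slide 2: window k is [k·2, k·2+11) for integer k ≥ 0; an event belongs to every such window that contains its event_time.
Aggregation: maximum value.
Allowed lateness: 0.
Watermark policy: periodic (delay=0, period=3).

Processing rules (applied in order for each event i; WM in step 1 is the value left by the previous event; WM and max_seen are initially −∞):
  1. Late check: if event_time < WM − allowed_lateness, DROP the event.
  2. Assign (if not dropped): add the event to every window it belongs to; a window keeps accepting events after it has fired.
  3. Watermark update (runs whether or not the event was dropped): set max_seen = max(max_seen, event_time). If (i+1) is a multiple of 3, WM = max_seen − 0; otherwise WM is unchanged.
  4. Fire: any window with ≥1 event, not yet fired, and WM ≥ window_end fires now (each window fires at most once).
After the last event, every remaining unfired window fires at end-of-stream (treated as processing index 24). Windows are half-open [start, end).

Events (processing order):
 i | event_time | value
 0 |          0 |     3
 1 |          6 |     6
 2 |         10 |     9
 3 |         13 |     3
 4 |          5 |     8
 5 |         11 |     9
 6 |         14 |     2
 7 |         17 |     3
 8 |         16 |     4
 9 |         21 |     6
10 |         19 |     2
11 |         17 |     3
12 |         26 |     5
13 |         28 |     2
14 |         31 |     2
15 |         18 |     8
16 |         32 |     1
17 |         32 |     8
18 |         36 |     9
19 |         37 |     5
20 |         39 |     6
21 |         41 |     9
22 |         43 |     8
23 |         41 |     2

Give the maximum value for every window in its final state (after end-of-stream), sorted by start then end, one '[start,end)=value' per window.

i=0 t=0 v=3: → [0,11); WM=−∞
i=1 t=6 v=6: → [6,17),[4,15),[2,13),[0,11); WM=−∞
i=2 t=10 v=9: → [10,21),[8,19),[6,17),[4,15),[2,13),[0,11); WM=10
i=3 t=13 v=3: → [12,23),[10,21),[8,19),[6,17),[4,15); WM=10
i=4 t=5 v=8: DROP (t<10-0); WM=10
i=5 t=11 v=9: → [10,21),[8,19),[6,17),[4,15),[2,13); WM=13; [0,11) fires=9 [2,13) fires=9
i=6 t=14 v=2: → [14,25),[12,23),[10,21),[8,19),[6,17),[4,15); WM=13
i=7 t=17 v=3: → [16,27),[14,25),[12,23),[10,21),[8,19); WM=13
i=8 t=16 v=4: → [16,27),[14,25),[12,23),[10,21),[8,19),[6,17); WM=17; [4,15) fires=9 [6,17) fires=9
i=9 t=21 v=6: → [20,31),[18,29),[16,27),[14,25),[12,23); WM=17
i=10 t=19 v=2: → [18,29),[16,27),[14,25),[12,23),[10,21); WM=17
i=11 t=17 v=3: → [16,27),[14,25),[12,23),[10,21),[8,19); WM=21; [8,19) fires=9 [10,21) fires=9
i=12 t=26 v=5: → [26,37),[24,35),[22,33),[20,31),[18,29),[16,27); WM=21
i=13 t=28 v=2: → [28,39),[26,37),[24,35),[22,33),[20,31),[18,29); WM=21
i=14 t=31 v=2: → [30,41),[28,39),[26,37),[24,35),[22,33); WM=31; [12,23) fires=6 [14,25) fires=6 [16,27) fires=6 [18,29) fires=6 [20,31) fires=6
i=15 t=18 v=8: DROP (t<31-0); WM=31
i=16 t=32 v=1: → [32,43),[30,41),[28,39),[26,37),[24,35),[22,33); WM=31
i=17 t=32 v=8: → [32,43),[30,41),[28,39),[26,37),[24,35),[22,33); WM=32
i=18 t=36 v=9: → [36,47),[34,45),[32,43),[30,41),[28,39),[26,37); WM=32
i=19 t=37 v=5: → [36,47),[34,45),[32,43),[30,41),[28,39); WM=32
i=20 t=39 v=6: → [38,49),[36,47),[34,45),[32,43),[30,41); WM=39; [22,33) fires=8 [24,35) fires=8 [26,37) fires=9 [28,39) fires=9
i=21 t=41 v=9: → [40,51),[38,49),[36,47),[34,45),[32,43); WM=39
i=22 t=43 v=8: → [42,53),[40,51),[38,49),[36,47),[34,45); WM=39
i=23 t=41 v=2: → [40,51),[38,49),[36,47),[34,45),[32,43); WM=43; [30,41) fires=9 [32,43) fires=9

[0,11)=9 [2,13)=9 [4,15)=9 [6,17)=9 [8,19)=9 [10,21)=9 [12,23)=6 [14,25)=6 [16,27)=6 [18,29)=6 [20,31)=6 [22,33)=8 [24,35)=8 [26,37)=9 [28,39)=9 [30,41)=9 [32,43)=9 [34,45)=9 [36,47)=9 [38,49)=9 [40,51)=9 [42,53)=8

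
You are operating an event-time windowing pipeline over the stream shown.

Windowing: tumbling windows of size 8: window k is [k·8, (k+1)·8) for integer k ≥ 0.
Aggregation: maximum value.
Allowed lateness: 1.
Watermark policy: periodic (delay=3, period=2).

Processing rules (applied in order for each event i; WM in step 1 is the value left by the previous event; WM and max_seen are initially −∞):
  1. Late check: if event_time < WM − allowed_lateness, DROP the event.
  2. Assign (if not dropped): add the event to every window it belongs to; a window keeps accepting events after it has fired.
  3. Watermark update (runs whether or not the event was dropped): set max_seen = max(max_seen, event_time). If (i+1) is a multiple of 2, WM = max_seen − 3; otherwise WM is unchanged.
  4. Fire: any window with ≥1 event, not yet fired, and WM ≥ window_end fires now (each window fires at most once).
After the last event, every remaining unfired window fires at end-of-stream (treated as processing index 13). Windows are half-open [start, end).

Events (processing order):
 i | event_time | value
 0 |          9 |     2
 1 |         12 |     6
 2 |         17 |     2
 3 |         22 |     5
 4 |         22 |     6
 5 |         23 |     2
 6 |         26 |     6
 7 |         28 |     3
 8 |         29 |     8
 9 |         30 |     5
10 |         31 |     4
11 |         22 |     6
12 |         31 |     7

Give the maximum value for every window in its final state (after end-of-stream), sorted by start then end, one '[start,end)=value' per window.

i=0 t=9 v=2: → [8,16); WM=−∞
i=1 t=12 v=6: → [8,16); WM=9
i=2 t=17 v=2: → [16,24); WM=9
i=3 t=22 v=5: → [16,24); WM=19; [8,16) fires=6
i=4 t=22 v=6: → [16,24); WM=19
i=5 t=23 v=2: → [16,24); WM=20
i=6 t=26 v=6: → [24,32); WM=20
i=7 t=28 v=3: → [24,32); WM=25; [16,24) fires=6
i=8 t=29 v=8: → [24,32); WM=25
i=9 t=30 v=5: → [24,32); WM=27
i=10 t=31 v=4: → [24,32); WM=27
i=11 t=22 v=6: DROP (t<27-1); WM=28
i=12 t=31 v=7: → [24,32); WM=28

[8,16)=6 [16,24)=6 [24,32)=8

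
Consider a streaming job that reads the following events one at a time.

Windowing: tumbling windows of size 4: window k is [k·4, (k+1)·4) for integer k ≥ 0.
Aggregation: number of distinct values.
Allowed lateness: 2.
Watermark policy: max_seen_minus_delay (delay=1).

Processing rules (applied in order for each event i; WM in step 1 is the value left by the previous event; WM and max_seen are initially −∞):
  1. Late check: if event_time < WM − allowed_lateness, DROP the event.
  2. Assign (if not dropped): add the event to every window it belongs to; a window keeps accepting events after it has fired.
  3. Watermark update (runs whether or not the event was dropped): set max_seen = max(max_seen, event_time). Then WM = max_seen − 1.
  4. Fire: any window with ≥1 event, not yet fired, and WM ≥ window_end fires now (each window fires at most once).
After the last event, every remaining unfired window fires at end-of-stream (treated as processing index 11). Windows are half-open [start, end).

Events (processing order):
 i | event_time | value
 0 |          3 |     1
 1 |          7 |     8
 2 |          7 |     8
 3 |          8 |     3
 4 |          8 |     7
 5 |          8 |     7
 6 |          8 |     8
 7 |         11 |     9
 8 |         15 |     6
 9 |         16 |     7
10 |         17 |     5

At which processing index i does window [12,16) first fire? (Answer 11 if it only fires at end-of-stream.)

10

i=0 t=3 v=1: → [0,4); WM=2
i=1 t=7 v=8: → [4,8); WM=6; [0,4) fires=1
i=2 t=7 v=8: → [4,8); WM=6
i=3 t=8 v=3: → [8,12); WM=7
i=4 t=8 v=7: → [8,12); WM=7
i=5 t=8 v=7: → [8,12); WM=7
i=6 t=8 v=8: → [8,12); WM=7
i=7 t=11 v=9: → [8,12); WM=10; [4,8) fires=1
i=8 t=15 v=6: → [12,16); WM=14; [8,12) fires=4
i=9 t=16 v=7: → [16,20); WM=15
i=10 t=17 v=5: → [16,20); WM=16; [12,16) fires=1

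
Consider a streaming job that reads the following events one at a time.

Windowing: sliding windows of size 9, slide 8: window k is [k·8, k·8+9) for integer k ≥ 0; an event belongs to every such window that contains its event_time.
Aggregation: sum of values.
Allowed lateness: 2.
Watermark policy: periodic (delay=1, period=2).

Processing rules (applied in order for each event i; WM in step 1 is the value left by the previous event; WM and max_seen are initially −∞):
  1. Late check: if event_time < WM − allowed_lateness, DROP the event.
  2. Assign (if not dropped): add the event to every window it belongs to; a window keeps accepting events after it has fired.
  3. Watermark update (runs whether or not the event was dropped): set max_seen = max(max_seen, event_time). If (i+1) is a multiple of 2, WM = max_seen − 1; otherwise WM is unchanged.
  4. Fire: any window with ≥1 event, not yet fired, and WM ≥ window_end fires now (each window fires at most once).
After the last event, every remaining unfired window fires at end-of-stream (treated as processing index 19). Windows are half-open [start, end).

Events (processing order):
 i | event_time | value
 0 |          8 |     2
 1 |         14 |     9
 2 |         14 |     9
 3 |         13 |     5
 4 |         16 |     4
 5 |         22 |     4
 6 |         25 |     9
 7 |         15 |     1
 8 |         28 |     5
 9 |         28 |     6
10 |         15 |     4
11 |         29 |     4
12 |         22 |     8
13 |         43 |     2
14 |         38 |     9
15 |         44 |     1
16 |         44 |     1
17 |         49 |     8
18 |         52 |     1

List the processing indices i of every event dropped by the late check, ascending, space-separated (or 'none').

7 10 12 14

i=0 t=8 v=2: → [8,17),[0,9); WM=−∞
i=1 t=14 v=9: → [8,17); WM=13; [0,9) fires=2
i=2 t=14 v=9: → [8,17); WM=13
i=3 t=13 v=5: → [8,17); WM=13
i=4 t=16 v=4: → [16,25),[8,17); WM=13
i=5 t=22 v=4: → [16,25); WM=21; [8,17) fires=29
i=6 t=25 v=9: → [24,33); WM=21
i=7 t=15 v=1: DROP (t<21-2); WM=24
i=8 t=28 v=5: → [24,33); WM=24
i=9 t=28 v=6: → [24,33); WM=27; [16,25) fires=8
i=10 t=15 v=4: DROP (t<27-2); WM=27
i=11 t=29 v=4: → [24,33); WM=28
i=12 t=22 v=8: DROP (t<28-2); WM=28
i=13 t=43 v=2: → [40,49); WM=42; [24,33) fires=24
i=14 t=38 v=9: DROP (t<42-2); WM=42
i=15 t=44 v=1: → [40,49); WM=43
i=16 t=44 v=1: → [40,49); WM=43
i=17 t=49 v=8: → [48,57); WM=48
i=18 t=52 v=1: → [48,57); WM=48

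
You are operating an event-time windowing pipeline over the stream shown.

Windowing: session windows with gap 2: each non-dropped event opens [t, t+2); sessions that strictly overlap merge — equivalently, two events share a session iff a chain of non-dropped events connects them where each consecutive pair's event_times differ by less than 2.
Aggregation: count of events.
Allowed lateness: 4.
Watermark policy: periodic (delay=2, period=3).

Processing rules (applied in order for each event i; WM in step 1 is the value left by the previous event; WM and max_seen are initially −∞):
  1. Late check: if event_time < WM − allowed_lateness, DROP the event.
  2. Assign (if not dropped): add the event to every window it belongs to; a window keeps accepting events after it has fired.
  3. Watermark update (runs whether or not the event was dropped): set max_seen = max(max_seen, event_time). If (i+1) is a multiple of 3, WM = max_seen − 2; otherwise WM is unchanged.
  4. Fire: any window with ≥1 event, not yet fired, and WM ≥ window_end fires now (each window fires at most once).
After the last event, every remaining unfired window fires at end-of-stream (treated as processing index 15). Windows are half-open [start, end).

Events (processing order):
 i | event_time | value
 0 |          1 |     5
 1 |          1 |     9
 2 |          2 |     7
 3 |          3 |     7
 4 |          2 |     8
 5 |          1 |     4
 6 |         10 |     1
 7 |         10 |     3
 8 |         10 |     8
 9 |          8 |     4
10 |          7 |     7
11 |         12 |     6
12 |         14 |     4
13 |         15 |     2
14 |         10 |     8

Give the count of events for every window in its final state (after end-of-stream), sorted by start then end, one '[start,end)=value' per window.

[1,5)=6 [7,10)=2 [10,12)=4 [12,14)=1 [14,17)=2

i=0 t=1 v=5: → [1,3); WM=−∞
i=1 t=1 v=9: → [1,3); WM=−∞
i=2 t=2 v=7: → [1,4); WM=0
i=3 t=3 v=7: → [1,5); WM=0
i=4 t=2 v=8: → [1,5); WM=0
i=5 t=1 v=4: → [1,5); WM=1
i=6 t=10 v=1: → [10,12); WM=1
i=7 t=10 v=3: → [10,12); WM=1
i=8 t=10 v=8: → [10,12); WM=8
i=9 t=8 v=4: → [8,10); WM=8
i=10 t=7 v=7: → [7,10); WM=8
i=11 t=12 v=6: → [12,14); WM=10
i=12 t=14 v=4: → [14,16); WM=10
i=13 t=15 v=2: → [14,17); WM=10
i=14 t=10 v=8: → [10,12); WM=13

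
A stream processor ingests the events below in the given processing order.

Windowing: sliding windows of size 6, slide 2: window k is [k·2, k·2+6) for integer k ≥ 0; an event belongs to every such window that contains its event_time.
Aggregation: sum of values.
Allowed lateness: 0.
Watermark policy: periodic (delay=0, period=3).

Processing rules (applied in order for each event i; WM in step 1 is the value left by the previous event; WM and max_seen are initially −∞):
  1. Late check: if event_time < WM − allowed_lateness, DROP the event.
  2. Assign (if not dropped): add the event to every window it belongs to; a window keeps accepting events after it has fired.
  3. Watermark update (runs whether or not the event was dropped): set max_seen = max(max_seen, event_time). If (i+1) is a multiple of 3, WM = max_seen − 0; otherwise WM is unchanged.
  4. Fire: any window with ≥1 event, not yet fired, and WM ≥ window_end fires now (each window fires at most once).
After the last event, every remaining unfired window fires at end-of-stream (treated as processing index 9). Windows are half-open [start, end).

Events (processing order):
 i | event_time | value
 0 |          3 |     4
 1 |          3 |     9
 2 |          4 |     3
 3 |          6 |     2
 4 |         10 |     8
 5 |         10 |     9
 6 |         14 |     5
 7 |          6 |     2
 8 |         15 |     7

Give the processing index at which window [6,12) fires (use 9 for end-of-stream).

i=0 t=3 v=4: → [2,8),[0,6); WM=−∞
i=1 t=3 v=9: → [2,8),[0,6); WM=−∞
i=2 t=4 v=3: → [4,10),[2,8),[0,6); WM=4
i=3 t=6 v=2: → [6,12),[4,10),[2,8); WM=4
i=4 t=10 v=8: → [10,16),[8,14),[6,12); WM=4
i=5 t=10 v=9: → [10,16),[8,14),[6,12); WM=10; [0,6) fires=16 [2,8) fires=18 [4,10) fires=5
i=6 t=14 v=5: → [14,20),[12,18),[10,16); WM=10
i=7 t=6 v=2: DROP (t<10-0); WM=10
i=8 t=15 v=7: → [14,20),[12,18),[10,16); WM=15; [6,12) fires=19 [8,14) fires=17

8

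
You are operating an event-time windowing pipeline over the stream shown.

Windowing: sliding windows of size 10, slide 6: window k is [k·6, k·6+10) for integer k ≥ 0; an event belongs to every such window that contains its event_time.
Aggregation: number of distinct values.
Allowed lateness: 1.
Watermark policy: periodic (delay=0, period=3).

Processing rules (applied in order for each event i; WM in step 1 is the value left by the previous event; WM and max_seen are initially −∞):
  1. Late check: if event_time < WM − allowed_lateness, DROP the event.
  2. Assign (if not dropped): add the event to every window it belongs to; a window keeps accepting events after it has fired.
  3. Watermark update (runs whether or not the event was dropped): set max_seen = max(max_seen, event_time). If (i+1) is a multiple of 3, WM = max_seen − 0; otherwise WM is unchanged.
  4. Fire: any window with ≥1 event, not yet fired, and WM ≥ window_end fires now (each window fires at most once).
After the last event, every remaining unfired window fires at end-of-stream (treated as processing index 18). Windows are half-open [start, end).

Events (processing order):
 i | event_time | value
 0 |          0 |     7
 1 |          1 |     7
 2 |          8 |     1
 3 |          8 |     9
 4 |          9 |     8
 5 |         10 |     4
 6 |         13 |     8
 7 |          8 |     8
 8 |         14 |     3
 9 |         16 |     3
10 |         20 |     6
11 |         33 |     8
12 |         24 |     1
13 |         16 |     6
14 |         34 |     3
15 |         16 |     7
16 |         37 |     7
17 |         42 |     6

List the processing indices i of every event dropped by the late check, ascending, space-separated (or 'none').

7 12 13 15

i=0 t=0 v=7: → [0,10); WM=−∞
i=1 t=1 v=7: → [0,10); WM=−∞
i=2 t=8 v=1: → [6,16),[0,10); WM=8
i=3 t=8 v=9: → [6,16),[0,10); WM=8
i=4 t=9 v=8: → [6,16),[0,10); WM=8
i=5 t=10 v=4: → [6,16); WM=10; [0,10) fires=4
i=6 t=13 v=8: → [12,22),[6,16); WM=10
i=7 t=8 v=8: DROP (t<10-1); WM=10
i=8 t=14 v=3: → [12,22),[6,16); WM=14
i=9 t=16 v=3: → [12,22); WM=14
i=10 t=20 v=6: → [18,28),[12,22); WM=14
i=11 t=33 v=8: → [30,40),[24,34); WM=33; [6,16) fires=5 [12,22) fires=3 [18,28) fires=1
i=12 t=24 v=1: DROP (t<33-1); WM=33
i=13 t=16 v=6: DROP (t<33-1); WM=33
i=14 t=34 v=3: → [30,40); WM=34; [24,34) fires=1
i=15 t=16 v=7: DROP (t<34-1); WM=34
i=16 t=37 v=7: → [36,46),[30,40); WM=34
i=17 t=42 v=6: → [42,52),[36,46); WM=42; [30,40) fires=3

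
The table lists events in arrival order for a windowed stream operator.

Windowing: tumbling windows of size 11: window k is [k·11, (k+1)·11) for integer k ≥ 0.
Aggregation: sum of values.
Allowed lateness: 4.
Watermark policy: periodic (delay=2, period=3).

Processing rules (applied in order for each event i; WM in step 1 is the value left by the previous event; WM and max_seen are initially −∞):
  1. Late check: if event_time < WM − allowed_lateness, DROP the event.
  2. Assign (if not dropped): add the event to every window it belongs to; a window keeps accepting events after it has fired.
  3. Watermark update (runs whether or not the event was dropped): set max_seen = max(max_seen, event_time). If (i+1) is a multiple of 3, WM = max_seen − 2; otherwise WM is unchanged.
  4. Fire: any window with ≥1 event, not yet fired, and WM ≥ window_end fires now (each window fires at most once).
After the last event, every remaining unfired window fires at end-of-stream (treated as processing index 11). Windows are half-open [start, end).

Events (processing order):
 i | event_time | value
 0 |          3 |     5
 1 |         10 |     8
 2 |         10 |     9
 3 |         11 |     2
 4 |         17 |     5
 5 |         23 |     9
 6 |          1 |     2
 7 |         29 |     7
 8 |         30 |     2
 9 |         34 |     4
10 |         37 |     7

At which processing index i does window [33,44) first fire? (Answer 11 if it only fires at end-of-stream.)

i=0 t=3 v=5: → [0,11); WM=−∞
i=1 t=10 v=8: → [0,11); WM=−∞
i=2 t=10 v=9: → [0,11); WM=8
i=3 t=11 v=2: → [11,22); WM=8
i=4 t=17 v=5: → [11,22); WM=8
i=5 t=23 v=9: → [22,33); WM=21; [0,11) fires=22
i=6 t=1 v=2: DROP (t<21-4); WM=21
i=7 t=29 v=7: → [22,33); WM=21
i=8 t=30 v=2: → [22,33); WM=28; [11,22) fires=7
i=9 t=34 v=4: → [33,44); WM=28
i=10 t=37 v=7: → [33,44); WM=28

11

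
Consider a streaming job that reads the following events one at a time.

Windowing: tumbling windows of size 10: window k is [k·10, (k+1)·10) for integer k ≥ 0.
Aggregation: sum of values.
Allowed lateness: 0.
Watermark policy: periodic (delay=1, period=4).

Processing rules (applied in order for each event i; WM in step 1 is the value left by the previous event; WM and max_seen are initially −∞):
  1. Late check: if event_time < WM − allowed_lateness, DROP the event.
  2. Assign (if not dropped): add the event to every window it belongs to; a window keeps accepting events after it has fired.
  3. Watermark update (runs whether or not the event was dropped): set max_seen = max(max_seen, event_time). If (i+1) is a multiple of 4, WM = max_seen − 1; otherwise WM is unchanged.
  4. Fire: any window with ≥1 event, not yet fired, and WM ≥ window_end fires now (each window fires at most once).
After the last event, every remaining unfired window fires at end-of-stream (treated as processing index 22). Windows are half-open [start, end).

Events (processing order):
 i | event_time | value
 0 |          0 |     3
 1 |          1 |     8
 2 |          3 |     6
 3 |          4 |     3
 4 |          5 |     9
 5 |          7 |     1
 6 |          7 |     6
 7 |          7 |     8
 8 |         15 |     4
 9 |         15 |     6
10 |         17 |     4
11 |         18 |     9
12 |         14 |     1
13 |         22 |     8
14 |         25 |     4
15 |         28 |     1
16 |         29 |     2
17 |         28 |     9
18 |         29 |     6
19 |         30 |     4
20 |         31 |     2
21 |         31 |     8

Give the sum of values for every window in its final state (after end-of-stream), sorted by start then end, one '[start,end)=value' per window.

i=0 t=0 v=3: → [0,10); WM=−∞
i=1 t=1 v=8: → [0,10); WM=−∞
i=2 t=3 v=6: → [0,10); WM=−∞
i=3 t=4 v=3: → [0,10); WM=3
i=4 t=5 v=9: → [0,10); WM=3
i=5 t=7 v=1: → [0,10); WM=3
i=6 t=7 v=6: → [0,10); WM=3
i=7 t=7 v=8: → [0,10); WM=6
i=8 t=15 v=4: → [10,20); WM=6
i=9 t=15 v=6: → [10,20); WM=6
i=10 t=17 v=4: → [10,20); WM=6
i=11 t=18 v=9: → [10,20); WM=17; [0,10) fires=44
i=12 t=14 v=1: DROP (t<17-0); WM=17
i=13 t=22 v=8: → [20,30); WM=17
i=14 t=25 v=4: → [20,30); WM=17
i=15 t=28 v=1: → [20,30); WM=27; [10,20) fires=23
i=16 t=29 v=2: → [20,30); WM=27
i=17 t=28 v=9: → [20,30); WM=27
i=18 t=29 v=6: → [20,30); WM=27
i=19 t=30 v=4: → [30,40); WM=29
i=20 t=31 v=2: → [30,40); WM=29
i=21 t=31 v=8: → [30,40); WM=29

[0,10)=44 [10,20)=23 [20,30)=30 [30,40)=14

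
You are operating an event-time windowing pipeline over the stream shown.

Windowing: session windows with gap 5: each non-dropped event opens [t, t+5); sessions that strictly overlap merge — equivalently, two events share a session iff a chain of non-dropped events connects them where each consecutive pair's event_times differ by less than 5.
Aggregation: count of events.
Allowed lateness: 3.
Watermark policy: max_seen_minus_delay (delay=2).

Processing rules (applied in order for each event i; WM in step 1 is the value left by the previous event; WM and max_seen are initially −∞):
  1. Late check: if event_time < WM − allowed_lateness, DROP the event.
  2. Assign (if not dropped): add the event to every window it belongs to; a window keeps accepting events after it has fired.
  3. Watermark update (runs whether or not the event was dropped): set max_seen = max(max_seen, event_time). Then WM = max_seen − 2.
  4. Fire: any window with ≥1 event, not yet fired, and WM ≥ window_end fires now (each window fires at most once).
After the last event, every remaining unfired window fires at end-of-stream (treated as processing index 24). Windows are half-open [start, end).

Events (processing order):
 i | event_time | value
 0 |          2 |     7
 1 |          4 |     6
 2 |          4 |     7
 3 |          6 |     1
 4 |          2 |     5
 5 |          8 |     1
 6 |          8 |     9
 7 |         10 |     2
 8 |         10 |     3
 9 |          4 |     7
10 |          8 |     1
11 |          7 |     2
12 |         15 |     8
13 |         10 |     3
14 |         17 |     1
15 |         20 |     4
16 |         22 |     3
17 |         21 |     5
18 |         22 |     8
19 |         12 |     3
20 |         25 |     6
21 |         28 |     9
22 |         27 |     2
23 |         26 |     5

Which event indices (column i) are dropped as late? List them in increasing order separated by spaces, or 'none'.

9 19

i=0 t=2 v=7: → [2,7); WM=0
i=1 t=4 v=6: → [2,9); WM=2
i=2 t=4 v=7: → [2,9); WM=2
i=3 t=6 v=1: → [2,11); WM=4
i=4 t=2 v=5: → [2,11); WM=4
i=5 t=8 v=1: → [2,13); WM=6
i=6 t=8 v=9: → [2,13); WM=6
i=7 t=10 v=2: → [2,15); WM=8
i=8 t=10 v=3: → [2,15); WM=8
i=9 t=4 v=7: DROP (t<8-3); WM=8
i=10 t=8 v=1: → [2,15); WM=8
i=11 t=7 v=2: → [2,15); WM=8
i=12 t=15 v=8: → [15,20); WM=13
i=13 t=10 v=3: → [2,15); WM=13
i=14 t=17 v=1: → [15,22); WM=15
i=15 t=20 v=4: → [15,25); WM=18
i=16 t=22 v=3: → [15,27); WM=20
i=17 t=21 v=5: → [15,27); WM=20
i=18 t=22 v=8: → [15,27); WM=20
i=19 t=12 v=3: DROP (t<20-3); WM=20
i=20 t=25 v=6: → [15,30); WM=23
i=21 t=28 v=9: → [15,33); WM=26
i=22 t=27 v=2: → [15,33); WM=26
i=23 t=26 v=5: → [15,33); WM=26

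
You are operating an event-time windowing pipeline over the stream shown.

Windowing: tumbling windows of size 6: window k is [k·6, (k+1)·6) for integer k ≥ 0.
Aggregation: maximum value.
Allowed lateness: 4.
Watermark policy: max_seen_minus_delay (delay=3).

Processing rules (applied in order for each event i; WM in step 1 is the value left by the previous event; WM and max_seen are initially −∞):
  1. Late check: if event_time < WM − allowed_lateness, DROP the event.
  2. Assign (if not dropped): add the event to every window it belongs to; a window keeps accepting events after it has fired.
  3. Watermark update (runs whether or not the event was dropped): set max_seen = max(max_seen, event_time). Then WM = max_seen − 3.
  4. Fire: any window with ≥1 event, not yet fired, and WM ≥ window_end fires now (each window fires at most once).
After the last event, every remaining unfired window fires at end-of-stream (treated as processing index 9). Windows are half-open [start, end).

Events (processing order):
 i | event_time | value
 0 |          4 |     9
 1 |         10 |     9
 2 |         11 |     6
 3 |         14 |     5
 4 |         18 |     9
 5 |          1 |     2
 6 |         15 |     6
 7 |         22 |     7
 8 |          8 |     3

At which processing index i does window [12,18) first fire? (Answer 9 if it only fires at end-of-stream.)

7

i=0 t=4 v=9: → [0,6); WM=1
i=1 t=10 v=9: → [6,12); WM=7; [0,6) fires=9
i=2 t=11 v=6: → [6,12); WM=8
i=3 t=14 v=5: → [12,18); WM=11
i=4 t=18 v=9: → [18,24); WM=15; [6,12) fires=9
i=5 t=1 v=2: DROP (t<15-4); WM=15
i=6 t=15 v=6: → [12,18); WM=15
i=7 t=22 v=7: → [18,24); WM=19; [12,18) fires=6
i=8 t=8 v=3: DROP (t<19-4); WM=19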